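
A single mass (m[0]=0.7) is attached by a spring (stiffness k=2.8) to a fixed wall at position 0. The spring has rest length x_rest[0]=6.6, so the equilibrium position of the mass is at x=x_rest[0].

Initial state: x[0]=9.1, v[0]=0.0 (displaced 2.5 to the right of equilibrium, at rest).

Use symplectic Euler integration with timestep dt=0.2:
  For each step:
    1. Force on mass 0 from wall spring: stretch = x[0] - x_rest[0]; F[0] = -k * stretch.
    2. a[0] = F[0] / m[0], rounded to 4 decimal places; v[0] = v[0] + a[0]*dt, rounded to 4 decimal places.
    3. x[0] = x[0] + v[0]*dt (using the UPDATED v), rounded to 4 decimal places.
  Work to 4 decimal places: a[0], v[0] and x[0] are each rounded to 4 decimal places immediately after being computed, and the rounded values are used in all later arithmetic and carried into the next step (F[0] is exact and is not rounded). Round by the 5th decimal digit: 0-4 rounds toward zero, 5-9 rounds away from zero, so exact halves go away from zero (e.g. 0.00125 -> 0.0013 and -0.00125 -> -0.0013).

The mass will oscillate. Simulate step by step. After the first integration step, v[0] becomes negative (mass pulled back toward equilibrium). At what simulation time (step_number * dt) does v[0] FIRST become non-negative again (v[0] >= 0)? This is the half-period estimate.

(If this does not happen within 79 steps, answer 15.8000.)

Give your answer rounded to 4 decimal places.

Answer: 1.6000

Derivation:
Step 0: x=[9.1000] v=[0.0000]
Step 1: x=[8.7000] v=[-2.0000]
Step 2: x=[7.9640] v=[-3.6800]
Step 3: x=[7.0098] v=[-4.7712]
Step 4: x=[5.9900] v=[-5.0990]
Step 5: x=[5.0678] v=[-4.6110]
Step 6: x=[4.3908] v=[-3.3852]
Step 7: x=[4.0672] v=[-1.6178]
Step 8: x=[4.1489] v=[0.4084]
First v>=0 after going negative at step 8, time=1.6000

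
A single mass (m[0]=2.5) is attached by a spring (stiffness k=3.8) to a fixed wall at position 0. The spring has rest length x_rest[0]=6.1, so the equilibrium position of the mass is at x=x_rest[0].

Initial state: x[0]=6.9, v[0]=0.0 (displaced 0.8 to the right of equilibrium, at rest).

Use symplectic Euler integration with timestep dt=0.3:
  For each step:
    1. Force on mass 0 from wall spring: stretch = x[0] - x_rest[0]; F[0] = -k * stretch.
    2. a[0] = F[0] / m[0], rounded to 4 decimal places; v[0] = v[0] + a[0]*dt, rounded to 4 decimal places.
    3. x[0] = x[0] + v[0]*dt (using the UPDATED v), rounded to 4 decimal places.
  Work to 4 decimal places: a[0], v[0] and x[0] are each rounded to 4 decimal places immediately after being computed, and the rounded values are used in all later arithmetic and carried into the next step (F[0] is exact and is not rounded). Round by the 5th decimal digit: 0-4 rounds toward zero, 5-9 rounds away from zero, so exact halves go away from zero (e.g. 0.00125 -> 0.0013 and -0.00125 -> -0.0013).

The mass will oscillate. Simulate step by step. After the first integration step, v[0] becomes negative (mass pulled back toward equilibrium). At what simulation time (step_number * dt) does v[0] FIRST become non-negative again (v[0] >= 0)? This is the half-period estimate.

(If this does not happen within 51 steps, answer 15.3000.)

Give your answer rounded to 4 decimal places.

Step 0: x=[6.9000] v=[0.0000]
Step 1: x=[6.7906] v=[-0.3648]
Step 2: x=[6.5867] v=[-0.6797]
Step 3: x=[6.3162] v=[-0.9016]
Step 4: x=[6.0161] v=[-1.0002]
Step 5: x=[5.7275] v=[-0.9620]
Step 6: x=[5.4899] v=[-0.7921]
Step 7: x=[5.3357] v=[-0.5139]
Step 8: x=[5.2861] v=[-0.1654]
Step 9: x=[5.3478] v=[0.2057]
First v>=0 after going negative at step 9, time=2.7000

Answer: 2.7000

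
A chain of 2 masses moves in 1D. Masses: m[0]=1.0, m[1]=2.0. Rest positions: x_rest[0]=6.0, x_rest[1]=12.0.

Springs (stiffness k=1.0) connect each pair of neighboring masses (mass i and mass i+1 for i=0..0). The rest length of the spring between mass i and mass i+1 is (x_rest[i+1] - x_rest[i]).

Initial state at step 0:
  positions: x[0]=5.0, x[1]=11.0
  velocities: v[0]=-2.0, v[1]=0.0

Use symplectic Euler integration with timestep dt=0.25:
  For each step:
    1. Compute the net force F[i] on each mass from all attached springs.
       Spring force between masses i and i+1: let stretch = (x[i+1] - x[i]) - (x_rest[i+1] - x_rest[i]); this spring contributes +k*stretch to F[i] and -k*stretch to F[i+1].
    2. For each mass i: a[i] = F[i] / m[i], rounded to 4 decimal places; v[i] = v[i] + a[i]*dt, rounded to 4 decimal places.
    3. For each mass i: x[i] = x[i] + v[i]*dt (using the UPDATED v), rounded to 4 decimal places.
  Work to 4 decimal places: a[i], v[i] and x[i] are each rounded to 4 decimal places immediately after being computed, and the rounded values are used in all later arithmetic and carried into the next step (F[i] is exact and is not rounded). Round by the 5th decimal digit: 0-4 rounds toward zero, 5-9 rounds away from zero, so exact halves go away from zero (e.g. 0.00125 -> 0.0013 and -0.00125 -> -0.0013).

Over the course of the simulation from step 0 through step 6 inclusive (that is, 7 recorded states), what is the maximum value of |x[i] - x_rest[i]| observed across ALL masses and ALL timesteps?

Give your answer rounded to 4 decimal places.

Step 0: x=[5.0000 11.0000] v=[-2.0000 0.0000]
Step 1: x=[4.5000 11.0000] v=[-2.0000 0.0000]
Step 2: x=[4.0313 10.9844] v=[-1.8750 -0.0625]
Step 3: x=[3.6221 10.9390] v=[-1.6367 -0.1817]
Step 4: x=[3.2952 10.8524] v=[-1.3075 -0.3463]
Step 5: x=[3.0657 10.7172] v=[-0.9182 -0.5410]
Step 6: x=[2.9394 10.5303] v=[-0.5053 -0.7475]
Max displacement = 3.0606

Answer: 3.0606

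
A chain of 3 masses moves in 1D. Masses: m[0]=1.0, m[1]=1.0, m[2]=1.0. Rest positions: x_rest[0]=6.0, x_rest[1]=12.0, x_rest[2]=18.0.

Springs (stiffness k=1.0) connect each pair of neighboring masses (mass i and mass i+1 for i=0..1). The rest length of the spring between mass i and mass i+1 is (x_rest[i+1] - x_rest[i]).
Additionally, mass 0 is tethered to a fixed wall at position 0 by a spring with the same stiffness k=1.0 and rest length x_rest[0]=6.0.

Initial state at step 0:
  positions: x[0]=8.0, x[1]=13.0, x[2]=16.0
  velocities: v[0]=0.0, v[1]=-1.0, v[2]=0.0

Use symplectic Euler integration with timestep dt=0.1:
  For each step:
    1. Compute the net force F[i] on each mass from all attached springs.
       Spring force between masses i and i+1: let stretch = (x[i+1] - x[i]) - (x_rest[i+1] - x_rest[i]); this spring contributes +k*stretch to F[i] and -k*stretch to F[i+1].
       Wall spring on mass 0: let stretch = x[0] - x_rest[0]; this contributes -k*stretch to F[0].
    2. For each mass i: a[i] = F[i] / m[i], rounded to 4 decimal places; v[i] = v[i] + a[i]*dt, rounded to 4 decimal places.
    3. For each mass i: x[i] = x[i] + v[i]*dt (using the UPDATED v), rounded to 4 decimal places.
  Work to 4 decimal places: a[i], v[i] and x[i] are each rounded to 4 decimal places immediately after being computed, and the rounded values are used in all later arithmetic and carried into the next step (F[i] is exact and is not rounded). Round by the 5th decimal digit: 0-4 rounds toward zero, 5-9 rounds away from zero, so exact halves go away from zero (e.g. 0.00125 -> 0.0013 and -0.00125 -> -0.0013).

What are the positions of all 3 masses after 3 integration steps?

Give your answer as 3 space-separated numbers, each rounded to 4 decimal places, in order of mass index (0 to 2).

Step 0: x=[8.0000 13.0000 16.0000] v=[0.0000 -1.0000 0.0000]
Step 1: x=[7.9700 12.8800 16.0300] v=[-0.3000 -1.2000 0.3000]
Step 2: x=[7.9094 12.7424 16.0885] v=[-0.6060 -1.3760 0.5850]
Step 3: x=[7.8180 12.5899 16.1735] v=[-0.9136 -1.5247 0.8504]

Answer: 7.8180 12.5899 16.1735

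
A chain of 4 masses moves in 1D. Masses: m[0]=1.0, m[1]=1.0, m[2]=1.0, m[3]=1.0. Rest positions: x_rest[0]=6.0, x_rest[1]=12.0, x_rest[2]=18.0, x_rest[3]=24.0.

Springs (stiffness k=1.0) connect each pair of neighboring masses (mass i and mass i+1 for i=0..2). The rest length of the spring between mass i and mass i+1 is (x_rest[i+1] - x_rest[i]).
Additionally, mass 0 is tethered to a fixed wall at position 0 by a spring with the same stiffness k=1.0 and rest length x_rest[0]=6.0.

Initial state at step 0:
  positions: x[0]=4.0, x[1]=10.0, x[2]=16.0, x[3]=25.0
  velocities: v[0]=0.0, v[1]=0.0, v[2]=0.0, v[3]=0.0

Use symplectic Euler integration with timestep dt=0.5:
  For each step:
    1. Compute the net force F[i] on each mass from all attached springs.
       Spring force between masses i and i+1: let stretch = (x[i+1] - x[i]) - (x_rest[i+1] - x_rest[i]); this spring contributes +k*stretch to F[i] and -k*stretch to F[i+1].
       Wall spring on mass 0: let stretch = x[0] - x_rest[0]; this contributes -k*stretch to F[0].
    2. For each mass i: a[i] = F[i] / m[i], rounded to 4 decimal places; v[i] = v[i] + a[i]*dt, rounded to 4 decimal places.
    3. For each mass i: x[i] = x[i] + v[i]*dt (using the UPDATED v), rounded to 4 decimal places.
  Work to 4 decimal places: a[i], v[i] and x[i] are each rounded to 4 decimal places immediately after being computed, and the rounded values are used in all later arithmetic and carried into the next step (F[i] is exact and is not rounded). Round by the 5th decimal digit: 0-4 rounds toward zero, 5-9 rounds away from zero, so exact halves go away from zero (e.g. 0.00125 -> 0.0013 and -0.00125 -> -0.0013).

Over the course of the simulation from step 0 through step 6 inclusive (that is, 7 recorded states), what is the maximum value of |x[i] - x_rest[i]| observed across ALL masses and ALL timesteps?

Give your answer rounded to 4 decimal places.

Step 0: x=[4.0000 10.0000 16.0000 25.0000] v=[0.0000 0.0000 0.0000 0.0000]
Step 1: x=[4.5000 10.0000 16.7500 24.2500] v=[1.0000 0.0000 1.5000 -1.5000]
Step 2: x=[5.2500 10.3125 17.6875 23.1250] v=[1.5000 0.6250 1.8750 -2.2500]
Step 3: x=[5.9532 11.2032 18.1407 22.1406] v=[1.4063 1.7813 0.9063 -1.9688]
Step 4: x=[6.4806 12.5158 17.8595 21.6562] v=[1.0547 2.6251 -0.5625 -0.9688]
Step 5: x=[6.8966 13.6555 17.1915 21.7227] v=[0.8320 2.2794 -1.3360 0.1329]
Step 6: x=[7.2782 13.9895 16.7723 22.1564] v=[0.7632 0.6680 -0.8384 0.8673]
Max displacement = 2.3438

Answer: 2.3438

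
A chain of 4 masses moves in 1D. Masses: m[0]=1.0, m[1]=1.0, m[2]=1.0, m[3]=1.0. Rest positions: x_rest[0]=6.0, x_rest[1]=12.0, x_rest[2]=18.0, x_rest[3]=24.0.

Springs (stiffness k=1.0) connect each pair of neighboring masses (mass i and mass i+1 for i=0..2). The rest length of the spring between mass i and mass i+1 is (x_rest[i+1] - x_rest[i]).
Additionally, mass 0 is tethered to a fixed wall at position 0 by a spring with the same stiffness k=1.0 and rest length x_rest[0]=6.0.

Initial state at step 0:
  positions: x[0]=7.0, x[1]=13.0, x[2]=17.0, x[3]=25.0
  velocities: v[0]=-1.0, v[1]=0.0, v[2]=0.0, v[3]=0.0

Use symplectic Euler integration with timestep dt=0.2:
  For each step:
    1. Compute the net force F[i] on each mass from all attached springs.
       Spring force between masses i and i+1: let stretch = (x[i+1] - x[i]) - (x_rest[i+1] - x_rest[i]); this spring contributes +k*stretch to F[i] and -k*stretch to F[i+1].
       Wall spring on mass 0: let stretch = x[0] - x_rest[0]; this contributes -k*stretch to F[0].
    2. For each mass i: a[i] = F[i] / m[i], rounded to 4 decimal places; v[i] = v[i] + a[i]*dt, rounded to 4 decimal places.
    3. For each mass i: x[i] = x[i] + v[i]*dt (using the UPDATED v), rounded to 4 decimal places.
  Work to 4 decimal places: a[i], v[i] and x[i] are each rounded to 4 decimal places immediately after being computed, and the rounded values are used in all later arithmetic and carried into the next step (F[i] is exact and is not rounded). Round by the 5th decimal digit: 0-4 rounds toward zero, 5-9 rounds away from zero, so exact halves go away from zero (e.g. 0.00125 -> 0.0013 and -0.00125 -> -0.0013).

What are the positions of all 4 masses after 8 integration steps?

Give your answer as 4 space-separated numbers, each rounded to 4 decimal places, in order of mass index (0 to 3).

Answer: 5.1166 11.4117 19.6252 23.6650

Derivation:
Step 0: x=[7.0000 13.0000 17.0000 25.0000] v=[-1.0000 0.0000 0.0000 0.0000]
Step 1: x=[6.7600 12.9200 17.1600 24.9200] v=[-1.2000 -0.4000 0.8000 -0.4000]
Step 2: x=[6.4960 12.7632 17.4608 24.7696] v=[-1.3200 -0.7840 1.5040 -0.7520]
Step 3: x=[6.2228 12.5436 17.8660 24.5668] v=[-1.3658 -1.0979 2.0262 -1.0138]
Step 4: x=[5.9536 12.2841 18.3264 24.3360] v=[-1.3462 -1.2976 2.3019 -1.1540]
Step 5: x=[5.6994 12.0131 18.7855 24.1048] v=[-1.2708 -1.3552 2.2954 -1.1559]
Step 6: x=[5.4698 11.7604 19.1865 23.9008] v=[-1.1479 -1.2635 2.0048 -1.0198]
Step 7: x=[5.2731 11.5531 19.4790 23.7483] v=[-0.9837 -1.0364 1.4624 -0.7627]
Step 8: x=[5.1166 11.4117 19.6252 23.6650] v=[-0.7823 -0.7072 0.7311 -0.4166]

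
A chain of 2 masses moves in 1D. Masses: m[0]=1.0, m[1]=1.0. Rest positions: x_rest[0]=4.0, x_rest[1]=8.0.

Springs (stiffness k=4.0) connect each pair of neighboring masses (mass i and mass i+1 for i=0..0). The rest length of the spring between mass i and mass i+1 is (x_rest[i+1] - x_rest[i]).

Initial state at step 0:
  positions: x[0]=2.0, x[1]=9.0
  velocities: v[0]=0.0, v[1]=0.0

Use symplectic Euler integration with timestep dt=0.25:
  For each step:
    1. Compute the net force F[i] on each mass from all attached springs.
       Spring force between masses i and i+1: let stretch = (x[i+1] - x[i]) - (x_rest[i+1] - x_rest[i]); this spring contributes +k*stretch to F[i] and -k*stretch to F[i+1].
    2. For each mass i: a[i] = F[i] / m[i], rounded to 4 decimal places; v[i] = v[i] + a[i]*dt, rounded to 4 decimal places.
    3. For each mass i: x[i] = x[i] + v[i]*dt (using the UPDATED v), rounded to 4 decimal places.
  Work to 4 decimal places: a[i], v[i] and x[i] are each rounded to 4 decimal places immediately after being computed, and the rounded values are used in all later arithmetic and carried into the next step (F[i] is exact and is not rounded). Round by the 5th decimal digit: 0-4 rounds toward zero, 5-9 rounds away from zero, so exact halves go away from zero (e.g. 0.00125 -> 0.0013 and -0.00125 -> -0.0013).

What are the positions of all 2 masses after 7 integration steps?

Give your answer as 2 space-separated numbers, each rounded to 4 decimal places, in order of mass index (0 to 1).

Step 0: x=[2.0000 9.0000] v=[0.0000 0.0000]
Step 1: x=[2.7500 8.2500] v=[3.0000 -3.0000]
Step 2: x=[3.8750 7.1250] v=[4.5000 -4.5000]
Step 3: x=[4.8125 6.1875] v=[3.7500 -3.7500]
Step 4: x=[5.0938 5.9063] v=[1.1250 -1.1250]
Step 5: x=[4.5782 6.4219] v=[-2.0625 2.0625]
Step 6: x=[3.5235 7.4766] v=[-4.2188 4.2188]
Step 7: x=[2.4571 8.5430] v=[-4.2657 4.2657]

Answer: 2.4571 8.5430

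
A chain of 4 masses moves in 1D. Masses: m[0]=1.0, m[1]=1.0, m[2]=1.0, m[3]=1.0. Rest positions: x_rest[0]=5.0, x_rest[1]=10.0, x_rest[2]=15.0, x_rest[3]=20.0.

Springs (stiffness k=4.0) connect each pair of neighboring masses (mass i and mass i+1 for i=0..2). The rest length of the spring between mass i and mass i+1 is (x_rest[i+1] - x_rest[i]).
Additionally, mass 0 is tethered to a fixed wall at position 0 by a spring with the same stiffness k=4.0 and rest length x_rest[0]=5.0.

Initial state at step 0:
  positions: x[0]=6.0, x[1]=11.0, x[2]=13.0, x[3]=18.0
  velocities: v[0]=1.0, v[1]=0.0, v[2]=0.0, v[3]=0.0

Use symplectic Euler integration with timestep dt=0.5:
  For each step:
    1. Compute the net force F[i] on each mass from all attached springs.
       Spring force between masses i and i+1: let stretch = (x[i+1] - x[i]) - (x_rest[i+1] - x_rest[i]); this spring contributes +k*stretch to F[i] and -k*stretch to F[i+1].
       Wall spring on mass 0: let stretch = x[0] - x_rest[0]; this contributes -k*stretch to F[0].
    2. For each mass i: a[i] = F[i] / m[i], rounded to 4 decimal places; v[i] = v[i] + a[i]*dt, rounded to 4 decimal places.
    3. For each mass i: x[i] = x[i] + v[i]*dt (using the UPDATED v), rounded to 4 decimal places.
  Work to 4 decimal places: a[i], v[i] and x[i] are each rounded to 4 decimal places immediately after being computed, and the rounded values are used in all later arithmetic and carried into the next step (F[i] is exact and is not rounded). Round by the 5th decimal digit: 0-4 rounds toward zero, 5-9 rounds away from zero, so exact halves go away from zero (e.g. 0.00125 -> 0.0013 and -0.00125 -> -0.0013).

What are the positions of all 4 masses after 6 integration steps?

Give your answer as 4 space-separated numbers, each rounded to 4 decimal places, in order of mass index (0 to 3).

Answer: 8.0000 10.0000 17.5000 19.0000

Derivation:
Step 0: x=[6.0000 11.0000 13.0000 18.0000] v=[1.0000 0.0000 0.0000 0.0000]
Step 1: x=[5.5000 8.0000 16.0000 18.0000] v=[-1.0000 -6.0000 6.0000 0.0000]
Step 2: x=[2.0000 10.5000 13.0000 21.0000] v=[-7.0000 5.0000 -6.0000 6.0000]
Step 3: x=[5.0000 7.0000 15.5000 21.0000] v=[6.0000 -7.0000 5.0000 0.0000]
Step 4: x=[5.0000 10.0000 15.0000 20.5000] v=[0.0000 6.0000 -1.0000 -1.0000]
Step 5: x=[5.0000 13.0000 15.0000 19.5000] v=[0.0000 6.0000 0.0000 -2.0000]
Step 6: x=[8.0000 10.0000 17.5000 19.0000] v=[6.0000 -6.0000 5.0000 -1.0000]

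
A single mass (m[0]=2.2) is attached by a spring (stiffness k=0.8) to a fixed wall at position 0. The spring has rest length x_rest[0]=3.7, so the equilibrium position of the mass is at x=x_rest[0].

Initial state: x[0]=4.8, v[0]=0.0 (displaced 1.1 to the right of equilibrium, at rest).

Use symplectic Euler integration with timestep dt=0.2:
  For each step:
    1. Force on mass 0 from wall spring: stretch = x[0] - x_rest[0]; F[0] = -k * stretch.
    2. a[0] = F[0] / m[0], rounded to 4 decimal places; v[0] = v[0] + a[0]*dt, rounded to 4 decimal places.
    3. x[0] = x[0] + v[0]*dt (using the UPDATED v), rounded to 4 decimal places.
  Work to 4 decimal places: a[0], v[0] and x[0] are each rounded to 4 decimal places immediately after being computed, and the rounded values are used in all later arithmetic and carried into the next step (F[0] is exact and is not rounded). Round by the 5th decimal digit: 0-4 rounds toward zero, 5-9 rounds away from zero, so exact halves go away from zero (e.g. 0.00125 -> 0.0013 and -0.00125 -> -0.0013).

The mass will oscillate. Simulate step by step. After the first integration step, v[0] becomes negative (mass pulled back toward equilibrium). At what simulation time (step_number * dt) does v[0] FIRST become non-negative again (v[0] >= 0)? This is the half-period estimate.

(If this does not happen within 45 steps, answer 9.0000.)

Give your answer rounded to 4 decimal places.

Step 0: x=[4.8000] v=[0.0000]
Step 1: x=[4.7840] v=[-0.0800]
Step 2: x=[4.7522] v=[-0.1588]
Step 3: x=[4.7051] v=[-0.2353]
Step 4: x=[4.6434] v=[-0.3084]
Step 5: x=[4.5680] v=[-0.3770]
Step 6: x=[4.4800] v=[-0.4401]
Step 7: x=[4.3806] v=[-0.4968]
Step 8: x=[4.2713] v=[-0.5463]
Step 9: x=[4.1537] v=[-0.5878]
Step 10: x=[4.0295] v=[-0.6208]
Step 11: x=[3.9005] v=[-0.6448]
Step 12: x=[3.7686] v=[-0.6594]
Step 13: x=[3.6357] v=[-0.6644]
Step 14: x=[3.5038] v=[-0.6597]
Step 15: x=[3.3747] v=[-0.6454]
Step 16: x=[3.2504] v=[-0.6217]
Step 17: x=[3.1326] v=[-0.5890]
Step 18: x=[3.0231] v=[-0.5477]
Step 19: x=[2.9234] v=[-0.4985]
Step 20: x=[2.8350] v=[-0.4420]
Step 21: x=[2.7592] v=[-0.3791]
Step 22: x=[2.6971] v=[-0.3107]
Step 23: x=[2.6495] v=[-0.2378]
Step 24: x=[2.6172] v=[-0.1614]
Step 25: x=[2.6007] v=[-0.0827]
Step 26: x=[2.6001] v=[-0.0028]
Step 27: x=[2.6155] v=[0.0772]
First v>=0 after going negative at step 27, time=5.4000

Answer: 5.4000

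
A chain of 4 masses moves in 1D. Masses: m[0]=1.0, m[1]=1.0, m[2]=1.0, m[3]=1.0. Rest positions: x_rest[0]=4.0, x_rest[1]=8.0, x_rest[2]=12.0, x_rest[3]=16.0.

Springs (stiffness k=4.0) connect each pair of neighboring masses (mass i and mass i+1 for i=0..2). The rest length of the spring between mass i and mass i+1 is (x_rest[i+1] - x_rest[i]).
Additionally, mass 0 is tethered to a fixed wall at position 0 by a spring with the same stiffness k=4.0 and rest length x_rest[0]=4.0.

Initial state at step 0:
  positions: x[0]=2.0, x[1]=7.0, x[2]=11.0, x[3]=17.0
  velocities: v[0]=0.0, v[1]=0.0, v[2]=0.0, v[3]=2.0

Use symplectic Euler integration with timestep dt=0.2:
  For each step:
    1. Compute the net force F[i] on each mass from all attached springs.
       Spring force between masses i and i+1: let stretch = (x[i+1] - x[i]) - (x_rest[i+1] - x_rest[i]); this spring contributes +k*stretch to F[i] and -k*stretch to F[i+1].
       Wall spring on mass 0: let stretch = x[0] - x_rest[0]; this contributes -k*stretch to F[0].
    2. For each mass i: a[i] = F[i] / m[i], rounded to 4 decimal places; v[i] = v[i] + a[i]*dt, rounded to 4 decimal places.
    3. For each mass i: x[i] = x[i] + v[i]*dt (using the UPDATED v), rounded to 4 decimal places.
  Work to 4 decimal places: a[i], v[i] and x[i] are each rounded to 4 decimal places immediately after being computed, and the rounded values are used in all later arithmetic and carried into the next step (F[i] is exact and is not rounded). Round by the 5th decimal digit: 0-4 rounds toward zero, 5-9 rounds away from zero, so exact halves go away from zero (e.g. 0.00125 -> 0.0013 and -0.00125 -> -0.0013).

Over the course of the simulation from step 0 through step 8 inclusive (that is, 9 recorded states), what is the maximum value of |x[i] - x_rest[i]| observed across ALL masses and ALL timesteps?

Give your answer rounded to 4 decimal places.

Answer: 2.6837

Derivation:
Step 0: x=[2.0000 7.0000 11.0000 17.0000] v=[0.0000 0.0000 0.0000 2.0000]
Step 1: x=[2.4800 6.8400 11.3200 17.0800] v=[2.4000 -0.8000 1.6000 0.4000]
Step 2: x=[3.2608 6.6992 11.8448 16.8784] v=[3.9040 -0.7040 2.6240 -1.0080]
Step 3: x=[4.0700 6.8316 12.3517 16.5114] v=[4.0461 0.6618 2.5344 -1.8349]
Step 4: x=[4.6699 7.4053 12.6409 16.1189] v=[2.9994 2.8686 1.4461 -1.9627]
Step 5: x=[4.9603 8.3791 12.6489 15.8099] v=[1.4518 4.8688 0.0400 -1.5451]
Step 6: x=[5.0040 9.4890 12.4795 15.6351] v=[0.2186 5.5496 -0.8470 -0.8739]
Step 7: x=[4.9647 10.3598 12.3365 15.5954] v=[-0.1966 4.3540 -0.7149 -0.1984]
Step 8: x=[4.9942 10.6837 12.3987 15.6743] v=[0.1477 1.6193 0.3109 0.3945]
Max displacement = 2.6837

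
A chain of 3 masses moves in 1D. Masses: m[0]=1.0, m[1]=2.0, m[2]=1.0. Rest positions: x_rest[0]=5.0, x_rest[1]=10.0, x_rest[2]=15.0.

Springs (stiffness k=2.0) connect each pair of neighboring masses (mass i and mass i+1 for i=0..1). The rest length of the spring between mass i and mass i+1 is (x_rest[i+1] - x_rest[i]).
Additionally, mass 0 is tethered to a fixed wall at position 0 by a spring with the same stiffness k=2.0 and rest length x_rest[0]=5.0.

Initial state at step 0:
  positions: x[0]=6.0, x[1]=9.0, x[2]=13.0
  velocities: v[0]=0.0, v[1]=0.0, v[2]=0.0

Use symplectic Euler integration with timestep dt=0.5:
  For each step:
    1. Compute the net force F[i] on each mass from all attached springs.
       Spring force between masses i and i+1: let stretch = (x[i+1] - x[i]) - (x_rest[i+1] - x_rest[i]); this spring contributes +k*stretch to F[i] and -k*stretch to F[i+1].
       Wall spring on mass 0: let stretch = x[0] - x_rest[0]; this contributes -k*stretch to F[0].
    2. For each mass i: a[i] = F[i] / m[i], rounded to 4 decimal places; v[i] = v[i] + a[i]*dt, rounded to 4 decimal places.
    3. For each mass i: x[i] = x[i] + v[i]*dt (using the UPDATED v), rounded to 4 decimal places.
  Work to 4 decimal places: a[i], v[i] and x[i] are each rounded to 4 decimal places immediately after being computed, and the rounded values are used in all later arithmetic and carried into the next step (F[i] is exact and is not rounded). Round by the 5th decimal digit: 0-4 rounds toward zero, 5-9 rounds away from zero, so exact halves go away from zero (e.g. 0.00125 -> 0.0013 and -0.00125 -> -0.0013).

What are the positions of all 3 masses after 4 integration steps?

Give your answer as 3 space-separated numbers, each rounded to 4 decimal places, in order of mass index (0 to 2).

Answer: 4.7813 9.0469 15.5938

Derivation:
Step 0: x=[6.0000 9.0000 13.0000] v=[0.0000 0.0000 0.0000]
Step 1: x=[4.5000 9.2500 13.5000] v=[-3.0000 0.5000 1.0000]
Step 2: x=[3.1250 9.3750 14.3750] v=[-2.7500 0.2500 1.7500]
Step 3: x=[3.3125 9.1875 15.2500] v=[0.3750 -0.3750 1.7500]
Step 4: x=[4.7813 9.0469 15.5938] v=[2.9375 -0.2813 0.6875]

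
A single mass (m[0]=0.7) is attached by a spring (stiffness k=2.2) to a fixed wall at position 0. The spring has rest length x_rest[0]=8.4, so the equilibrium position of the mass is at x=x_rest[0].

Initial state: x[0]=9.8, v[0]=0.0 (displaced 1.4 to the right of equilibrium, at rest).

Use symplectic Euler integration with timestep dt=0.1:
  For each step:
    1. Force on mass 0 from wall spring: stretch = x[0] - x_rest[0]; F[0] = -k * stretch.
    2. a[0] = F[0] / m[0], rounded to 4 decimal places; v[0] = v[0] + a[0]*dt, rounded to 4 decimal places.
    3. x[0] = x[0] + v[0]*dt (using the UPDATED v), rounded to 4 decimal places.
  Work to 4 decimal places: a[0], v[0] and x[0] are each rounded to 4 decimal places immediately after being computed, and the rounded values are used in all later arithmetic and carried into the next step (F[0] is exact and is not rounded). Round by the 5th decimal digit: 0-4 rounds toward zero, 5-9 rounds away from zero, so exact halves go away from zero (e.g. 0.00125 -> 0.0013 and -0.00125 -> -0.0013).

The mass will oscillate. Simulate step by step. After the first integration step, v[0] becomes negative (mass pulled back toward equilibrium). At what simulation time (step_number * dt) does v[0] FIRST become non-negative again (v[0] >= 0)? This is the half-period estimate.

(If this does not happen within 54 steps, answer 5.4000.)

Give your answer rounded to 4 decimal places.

Answer: 1.8000

Derivation:
Step 0: x=[9.8000] v=[0.0000]
Step 1: x=[9.7560] v=[-0.4400]
Step 2: x=[9.6694] v=[-0.8662]
Step 3: x=[9.5429] v=[-1.2652]
Step 4: x=[9.3805] v=[-1.6244]
Step 5: x=[9.1872] v=[-1.9326]
Step 6: x=[8.9692] v=[-2.1800]
Step 7: x=[8.7333] v=[-2.3589]
Step 8: x=[8.4869] v=[-2.4637]
Step 9: x=[8.2378] v=[-2.4910]
Step 10: x=[7.9938] v=[-2.4400]
Step 11: x=[7.7626] v=[-2.3123]
Step 12: x=[7.5514] v=[-2.1120]
Step 13: x=[7.3669] v=[-1.8453]
Step 14: x=[7.2148] v=[-1.5206]
Step 15: x=[7.1000] v=[-1.1481]
Step 16: x=[7.0261] v=[-0.7395]
Step 17: x=[6.9953] v=[-0.3077]
Step 18: x=[7.0087] v=[0.1338]
First v>=0 after going negative at step 18, time=1.8000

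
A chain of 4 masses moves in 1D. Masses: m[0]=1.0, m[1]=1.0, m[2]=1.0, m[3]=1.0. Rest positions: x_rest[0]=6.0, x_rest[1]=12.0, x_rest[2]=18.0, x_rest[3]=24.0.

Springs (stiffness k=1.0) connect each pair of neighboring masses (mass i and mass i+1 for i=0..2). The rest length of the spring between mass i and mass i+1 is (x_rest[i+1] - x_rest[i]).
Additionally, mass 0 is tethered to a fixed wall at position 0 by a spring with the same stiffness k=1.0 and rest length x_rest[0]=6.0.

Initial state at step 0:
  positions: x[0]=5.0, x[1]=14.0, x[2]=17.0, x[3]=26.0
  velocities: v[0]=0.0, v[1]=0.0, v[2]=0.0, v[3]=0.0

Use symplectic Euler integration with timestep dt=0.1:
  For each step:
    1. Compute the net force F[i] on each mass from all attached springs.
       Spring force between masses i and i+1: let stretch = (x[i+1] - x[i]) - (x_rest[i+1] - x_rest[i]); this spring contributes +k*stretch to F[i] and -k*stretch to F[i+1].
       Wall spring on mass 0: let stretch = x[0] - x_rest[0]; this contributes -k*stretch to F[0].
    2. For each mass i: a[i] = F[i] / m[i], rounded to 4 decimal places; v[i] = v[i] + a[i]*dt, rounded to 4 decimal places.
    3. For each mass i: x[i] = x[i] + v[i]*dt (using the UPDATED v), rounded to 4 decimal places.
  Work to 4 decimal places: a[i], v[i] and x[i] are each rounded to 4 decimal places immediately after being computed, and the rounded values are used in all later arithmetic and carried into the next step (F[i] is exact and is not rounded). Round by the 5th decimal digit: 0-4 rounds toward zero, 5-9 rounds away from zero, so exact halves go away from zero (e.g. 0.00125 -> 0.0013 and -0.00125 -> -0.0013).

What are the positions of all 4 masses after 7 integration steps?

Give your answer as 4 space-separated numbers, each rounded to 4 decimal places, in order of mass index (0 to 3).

Answer: 5.9538 12.5811 18.4303 25.2673

Derivation:
Step 0: x=[5.0000 14.0000 17.0000 26.0000] v=[0.0000 0.0000 0.0000 0.0000]
Step 1: x=[5.0400 13.9400 17.0600 25.9700] v=[0.4000 -0.6000 0.6000 -0.3000]
Step 2: x=[5.1186 13.8222 17.1779 25.9109] v=[0.7860 -1.1780 1.1790 -0.5910]
Step 3: x=[5.2331 13.6509 17.3496 25.8245] v=[1.1445 -1.7128 1.7167 -0.8643]
Step 4: x=[5.3794 13.4324 17.5690 25.7133] v=[1.4630 -2.1847 2.1943 -1.1118]
Step 5: x=[5.5524 13.1748 17.8285 25.5807] v=[1.7304 -2.5763 2.5951 -1.3262]
Step 6: x=[5.7461 12.8875 18.1190 25.4306] v=[1.9374 -2.8732 2.9050 -1.5014]
Step 7: x=[5.9538 12.5811 18.4303 25.2673] v=[2.0769 -3.0642 3.1130 -1.6326]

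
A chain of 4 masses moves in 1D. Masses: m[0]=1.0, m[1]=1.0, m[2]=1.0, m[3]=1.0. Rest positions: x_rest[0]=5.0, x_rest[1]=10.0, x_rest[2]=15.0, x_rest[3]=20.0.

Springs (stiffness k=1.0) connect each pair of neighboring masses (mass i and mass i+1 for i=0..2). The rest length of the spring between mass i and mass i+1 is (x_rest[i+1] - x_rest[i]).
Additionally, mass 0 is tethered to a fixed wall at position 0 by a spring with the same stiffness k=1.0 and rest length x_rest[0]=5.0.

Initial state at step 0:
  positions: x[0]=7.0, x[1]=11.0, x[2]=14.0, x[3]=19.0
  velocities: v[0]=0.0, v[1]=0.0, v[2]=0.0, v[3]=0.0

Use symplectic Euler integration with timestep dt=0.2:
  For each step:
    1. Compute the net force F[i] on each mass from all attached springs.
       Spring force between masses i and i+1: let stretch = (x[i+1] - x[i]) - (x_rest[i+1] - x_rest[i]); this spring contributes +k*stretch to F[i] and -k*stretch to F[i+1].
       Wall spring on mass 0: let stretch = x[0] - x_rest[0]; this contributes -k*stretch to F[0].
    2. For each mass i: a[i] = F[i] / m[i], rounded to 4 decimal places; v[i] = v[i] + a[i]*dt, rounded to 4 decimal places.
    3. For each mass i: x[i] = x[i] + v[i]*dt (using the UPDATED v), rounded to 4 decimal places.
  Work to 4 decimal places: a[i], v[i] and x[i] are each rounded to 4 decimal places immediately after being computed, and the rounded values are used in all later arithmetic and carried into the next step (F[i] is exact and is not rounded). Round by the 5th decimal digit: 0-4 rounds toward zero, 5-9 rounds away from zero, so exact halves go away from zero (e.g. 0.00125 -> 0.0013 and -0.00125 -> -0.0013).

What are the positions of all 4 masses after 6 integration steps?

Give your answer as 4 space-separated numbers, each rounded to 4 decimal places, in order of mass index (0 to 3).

Step 0: x=[7.0000 11.0000 14.0000 19.0000] v=[0.0000 0.0000 0.0000 0.0000]
Step 1: x=[6.8800 10.9600 14.0800 19.0000] v=[-0.6000 -0.2000 0.4000 0.0000]
Step 2: x=[6.6480 10.8816 14.2320 19.0032] v=[-1.1600 -0.3920 0.7600 0.0160]
Step 3: x=[6.3194 10.7679 14.4408 19.0156] v=[-1.6429 -0.5686 1.0442 0.0618]
Step 4: x=[5.9160 10.6232 14.6857 19.0450] v=[-2.0171 -0.7237 1.2246 0.1468]
Step 5: x=[5.4642 10.4527 14.9425 19.1000] v=[-2.2589 -0.8526 1.2840 0.2749]
Step 6: x=[4.9934 10.2622 15.1860 19.1887] v=[-2.3540 -0.9523 1.2175 0.4434]

Answer: 4.9934 10.2622 15.1860 19.1887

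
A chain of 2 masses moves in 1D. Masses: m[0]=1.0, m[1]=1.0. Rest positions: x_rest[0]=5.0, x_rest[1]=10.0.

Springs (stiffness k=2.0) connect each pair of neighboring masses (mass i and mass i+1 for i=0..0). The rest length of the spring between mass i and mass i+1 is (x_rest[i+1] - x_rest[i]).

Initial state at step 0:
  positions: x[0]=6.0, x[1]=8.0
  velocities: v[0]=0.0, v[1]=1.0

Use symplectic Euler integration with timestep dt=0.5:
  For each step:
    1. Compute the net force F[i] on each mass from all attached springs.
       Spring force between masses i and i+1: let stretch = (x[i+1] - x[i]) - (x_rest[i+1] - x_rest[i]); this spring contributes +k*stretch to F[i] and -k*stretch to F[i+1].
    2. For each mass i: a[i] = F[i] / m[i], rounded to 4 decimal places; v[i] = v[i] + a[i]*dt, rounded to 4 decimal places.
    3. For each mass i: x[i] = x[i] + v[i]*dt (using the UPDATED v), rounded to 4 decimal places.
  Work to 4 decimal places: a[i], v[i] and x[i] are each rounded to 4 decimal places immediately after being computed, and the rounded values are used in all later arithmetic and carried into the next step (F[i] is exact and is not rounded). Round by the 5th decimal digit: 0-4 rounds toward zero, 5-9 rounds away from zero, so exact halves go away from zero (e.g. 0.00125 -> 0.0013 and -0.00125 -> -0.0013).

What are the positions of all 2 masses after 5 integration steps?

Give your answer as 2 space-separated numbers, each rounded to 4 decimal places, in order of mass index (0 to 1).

Step 0: x=[6.0000 8.0000] v=[0.0000 1.0000]
Step 1: x=[4.5000 10.0000] v=[-3.0000 4.0000]
Step 2: x=[3.2500 11.7500] v=[-2.5000 3.5000]
Step 3: x=[3.7500 11.7500] v=[1.0000 0.0000]
Step 4: x=[5.7500 10.2500] v=[4.0000 -3.0000]
Step 5: x=[7.5000 9.0000] v=[3.5000 -2.5000]

Answer: 7.5000 9.0000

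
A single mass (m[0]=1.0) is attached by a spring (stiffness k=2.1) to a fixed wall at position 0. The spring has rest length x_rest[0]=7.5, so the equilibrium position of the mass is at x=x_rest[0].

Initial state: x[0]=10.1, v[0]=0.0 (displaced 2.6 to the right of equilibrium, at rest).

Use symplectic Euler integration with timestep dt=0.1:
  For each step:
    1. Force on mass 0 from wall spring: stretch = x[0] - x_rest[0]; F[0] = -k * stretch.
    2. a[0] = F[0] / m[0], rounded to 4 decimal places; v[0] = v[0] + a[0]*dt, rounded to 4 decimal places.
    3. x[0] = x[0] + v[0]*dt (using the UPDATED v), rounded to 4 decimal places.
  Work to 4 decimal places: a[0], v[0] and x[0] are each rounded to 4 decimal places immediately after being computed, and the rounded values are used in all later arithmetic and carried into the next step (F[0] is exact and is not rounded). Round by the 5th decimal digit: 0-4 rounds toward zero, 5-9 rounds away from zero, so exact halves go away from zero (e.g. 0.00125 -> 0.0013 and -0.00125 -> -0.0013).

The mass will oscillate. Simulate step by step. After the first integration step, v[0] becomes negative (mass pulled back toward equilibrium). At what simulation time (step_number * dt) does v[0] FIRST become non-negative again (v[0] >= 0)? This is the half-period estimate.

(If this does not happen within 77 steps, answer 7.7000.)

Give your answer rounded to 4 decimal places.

Step 0: x=[10.1000] v=[0.0000]
Step 1: x=[10.0454] v=[-0.5460]
Step 2: x=[9.9374] v=[-1.0805]
Step 3: x=[9.7782] v=[-1.5924]
Step 4: x=[9.5711] v=[-2.0708]
Step 5: x=[9.3205] v=[-2.5057]
Step 6: x=[9.0317] v=[-2.8880]
Step 7: x=[8.7107] v=[-3.2097]
Step 8: x=[8.3643] v=[-3.4640]
Step 9: x=[7.9998] v=[-3.6455]
Step 10: x=[7.6248] v=[-3.7505]
Step 11: x=[7.2471] v=[-3.7767]
Step 12: x=[6.8747] v=[-3.7236]
Step 13: x=[6.5155] v=[-3.5923]
Step 14: x=[6.1769] v=[-3.3856]
Step 15: x=[5.8661] v=[-3.1078]
Step 16: x=[5.5896] v=[-2.7647]
Step 17: x=[5.3533] v=[-2.3635]
Step 18: x=[5.1620] v=[-1.9127]
Step 19: x=[5.0198] v=[-1.4217]
Step 20: x=[4.9297] v=[-0.9009]
Step 21: x=[4.8936] v=[-0.3611]
Step 22: x=[4.9122] v=[0.1862]
First v>=0 after going negative at step 22, time=2.2000

Answer: 2.2000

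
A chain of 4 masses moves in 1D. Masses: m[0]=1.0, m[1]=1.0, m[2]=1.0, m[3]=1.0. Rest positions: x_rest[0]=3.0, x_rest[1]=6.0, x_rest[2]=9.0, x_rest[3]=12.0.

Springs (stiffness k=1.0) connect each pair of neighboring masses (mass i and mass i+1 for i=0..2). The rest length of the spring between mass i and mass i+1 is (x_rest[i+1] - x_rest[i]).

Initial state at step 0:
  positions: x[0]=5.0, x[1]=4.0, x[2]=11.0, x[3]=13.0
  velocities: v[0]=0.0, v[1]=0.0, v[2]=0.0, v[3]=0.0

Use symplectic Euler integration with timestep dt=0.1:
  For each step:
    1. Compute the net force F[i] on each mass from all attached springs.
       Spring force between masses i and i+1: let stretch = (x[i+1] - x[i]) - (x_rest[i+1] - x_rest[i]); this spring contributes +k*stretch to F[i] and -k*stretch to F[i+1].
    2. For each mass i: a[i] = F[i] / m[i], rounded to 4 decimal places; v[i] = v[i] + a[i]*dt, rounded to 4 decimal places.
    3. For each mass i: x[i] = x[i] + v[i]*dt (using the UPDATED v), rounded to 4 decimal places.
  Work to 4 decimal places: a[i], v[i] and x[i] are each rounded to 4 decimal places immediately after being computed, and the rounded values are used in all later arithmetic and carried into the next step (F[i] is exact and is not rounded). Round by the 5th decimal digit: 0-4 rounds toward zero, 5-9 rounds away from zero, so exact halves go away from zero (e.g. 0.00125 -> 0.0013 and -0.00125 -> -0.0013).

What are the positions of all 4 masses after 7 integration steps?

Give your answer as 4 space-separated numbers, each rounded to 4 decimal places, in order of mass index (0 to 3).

Answer: 4.0237 5.9416 9.8253 13.2095

Derivation:
Step 0: x=[5.0000 4.0000 11.0000 13.0000] v=[0.0000 0.0000 0.0000 0.0000]
Step 1: x=[4.9600 4.0800 10.9500 13.0100] v=[-0.4000 0.8000 -0.5000 0.1000]
Step 2: x=[4.8812 4.2375 10.8519 13.0294] v=[-0.7880 1.5750 -0.9810 0.1940]
Step 3: x=[4.7660 4.4676 10.7094 13.0570] v=[-1.1524 2.3008 -1.4247 0.2763]
Step 4: x=[4.6178 4.7631 10.5280 13.0912] v=[-1.4822 2.9548 -1.8141 0.3415]
Step 5: x=[4.4410 5.1148 10.3146 13.1297] v=[-1.7677 3.5168 -2.1343 0.3852]
Step 6: x=[4.2410 5.5117 10.0773 13.1701] v=[-2.0003 3.9694 -2.3728 0.4037]
Step 7: x=[4.0237 5.9416 9.8253 13.2095] v=[-2.1732 4.2989 -2.5201 0.3944]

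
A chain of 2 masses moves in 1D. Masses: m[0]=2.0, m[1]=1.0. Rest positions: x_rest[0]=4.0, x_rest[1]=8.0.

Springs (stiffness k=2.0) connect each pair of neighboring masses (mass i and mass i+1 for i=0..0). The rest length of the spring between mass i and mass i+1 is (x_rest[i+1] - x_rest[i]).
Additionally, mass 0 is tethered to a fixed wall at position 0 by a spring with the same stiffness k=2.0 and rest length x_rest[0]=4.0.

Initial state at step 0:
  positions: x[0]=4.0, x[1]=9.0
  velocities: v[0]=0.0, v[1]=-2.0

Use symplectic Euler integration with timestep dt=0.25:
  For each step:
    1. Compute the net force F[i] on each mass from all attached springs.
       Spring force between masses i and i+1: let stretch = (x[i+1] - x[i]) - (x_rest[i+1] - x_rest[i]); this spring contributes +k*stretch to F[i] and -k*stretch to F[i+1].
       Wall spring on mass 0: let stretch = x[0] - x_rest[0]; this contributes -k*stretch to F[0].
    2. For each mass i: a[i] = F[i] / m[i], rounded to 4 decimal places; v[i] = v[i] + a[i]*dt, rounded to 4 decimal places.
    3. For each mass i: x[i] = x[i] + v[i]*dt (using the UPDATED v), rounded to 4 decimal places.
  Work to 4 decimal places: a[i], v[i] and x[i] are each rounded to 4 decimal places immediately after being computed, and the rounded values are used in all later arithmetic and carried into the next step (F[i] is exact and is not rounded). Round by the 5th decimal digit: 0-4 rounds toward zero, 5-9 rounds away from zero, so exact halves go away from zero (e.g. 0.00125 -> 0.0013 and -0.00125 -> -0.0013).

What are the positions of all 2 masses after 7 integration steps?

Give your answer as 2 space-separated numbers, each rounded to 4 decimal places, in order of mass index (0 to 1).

Answer: 3.4366 6.3741

Derivation:
Step 0: x=[4.0000 9.0000] v=[0.0000 -2.0000]
Step 1: x=[4.0625 8.3750] v=[0.2500 -2.5000]
Step 2: x=[4.1406 7.7109] v=[0.3125 -2.6563]
Step 3: x=[4.1831 7.1005] v=[0.1699 -2.4415]
Step 4: x=[4.1465 6.6255] v=[-0.1465 -1.9002]
Step 5: x=[4.0057 6.3406] v=[-0.5634 -1.1397]
Step 6: x=[3.7604 6.2638] v=[-0.9811 -0.3072]
Step 7: x=[3.4366 6.3741] v=[-1.2954 0.4411]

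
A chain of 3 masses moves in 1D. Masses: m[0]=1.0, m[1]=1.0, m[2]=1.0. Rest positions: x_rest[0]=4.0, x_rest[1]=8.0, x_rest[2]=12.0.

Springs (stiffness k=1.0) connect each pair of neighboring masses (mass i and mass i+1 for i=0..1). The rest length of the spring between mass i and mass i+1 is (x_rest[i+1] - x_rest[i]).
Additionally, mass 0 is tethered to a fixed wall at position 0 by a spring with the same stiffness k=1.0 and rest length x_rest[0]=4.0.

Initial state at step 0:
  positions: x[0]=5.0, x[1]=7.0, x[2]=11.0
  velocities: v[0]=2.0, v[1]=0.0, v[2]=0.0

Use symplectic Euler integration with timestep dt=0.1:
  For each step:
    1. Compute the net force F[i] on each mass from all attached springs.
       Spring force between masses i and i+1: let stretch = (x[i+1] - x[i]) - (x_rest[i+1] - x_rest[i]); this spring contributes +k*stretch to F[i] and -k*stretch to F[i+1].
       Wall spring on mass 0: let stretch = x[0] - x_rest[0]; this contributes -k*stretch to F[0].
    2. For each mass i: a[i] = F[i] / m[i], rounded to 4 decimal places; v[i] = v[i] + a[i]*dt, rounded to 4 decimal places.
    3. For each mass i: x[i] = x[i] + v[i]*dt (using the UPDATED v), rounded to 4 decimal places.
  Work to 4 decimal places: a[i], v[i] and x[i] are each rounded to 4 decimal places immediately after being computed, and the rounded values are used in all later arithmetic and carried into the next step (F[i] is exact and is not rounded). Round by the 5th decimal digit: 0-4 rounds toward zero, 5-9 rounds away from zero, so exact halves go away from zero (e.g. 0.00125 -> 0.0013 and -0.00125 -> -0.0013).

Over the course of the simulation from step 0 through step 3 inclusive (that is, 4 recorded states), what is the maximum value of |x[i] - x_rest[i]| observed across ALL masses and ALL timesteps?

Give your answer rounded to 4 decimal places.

Step 0: x=[5.0000 7.0000 11.0000] v=[2.0000 0.0000 0.0000]
Step 1: x=[5.1700 7.0200 11.0000] v=[1.7000 0.2000 0.0000]
Step 2: x=[5.3068 7.0613 11.0002] v=[1.3680 0.4130 0.0020]
Step 3: x=[5.4081 7.1244 11.0010] v=[1.0128 0.6314 0.0081]
Max displacement = 1.4081

Answer: 1.4081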